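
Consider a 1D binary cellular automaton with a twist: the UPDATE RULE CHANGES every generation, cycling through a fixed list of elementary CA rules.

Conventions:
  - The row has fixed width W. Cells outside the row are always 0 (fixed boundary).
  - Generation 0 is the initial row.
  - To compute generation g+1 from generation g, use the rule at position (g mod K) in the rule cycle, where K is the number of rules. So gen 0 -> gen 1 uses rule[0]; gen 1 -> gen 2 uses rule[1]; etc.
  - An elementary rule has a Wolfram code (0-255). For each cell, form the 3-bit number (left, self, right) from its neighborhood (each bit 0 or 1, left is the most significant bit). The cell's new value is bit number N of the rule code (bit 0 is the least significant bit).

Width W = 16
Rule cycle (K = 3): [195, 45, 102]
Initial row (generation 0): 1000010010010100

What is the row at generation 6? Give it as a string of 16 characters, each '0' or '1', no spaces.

Answer: 1110110101100110

Derivation:
Gen 0: 1000010010010100
Gen 1 (rule 195): 0011100100100001
Gen 2 (rule 45): 1010000100101101
Gen 3 (rule 102): 1110001101110111
Gen 4 (rule 195): 0110110100110011
Gen 5 (rule 45): 0101101100100010
Gen 6 (rule 102): 1110110101100110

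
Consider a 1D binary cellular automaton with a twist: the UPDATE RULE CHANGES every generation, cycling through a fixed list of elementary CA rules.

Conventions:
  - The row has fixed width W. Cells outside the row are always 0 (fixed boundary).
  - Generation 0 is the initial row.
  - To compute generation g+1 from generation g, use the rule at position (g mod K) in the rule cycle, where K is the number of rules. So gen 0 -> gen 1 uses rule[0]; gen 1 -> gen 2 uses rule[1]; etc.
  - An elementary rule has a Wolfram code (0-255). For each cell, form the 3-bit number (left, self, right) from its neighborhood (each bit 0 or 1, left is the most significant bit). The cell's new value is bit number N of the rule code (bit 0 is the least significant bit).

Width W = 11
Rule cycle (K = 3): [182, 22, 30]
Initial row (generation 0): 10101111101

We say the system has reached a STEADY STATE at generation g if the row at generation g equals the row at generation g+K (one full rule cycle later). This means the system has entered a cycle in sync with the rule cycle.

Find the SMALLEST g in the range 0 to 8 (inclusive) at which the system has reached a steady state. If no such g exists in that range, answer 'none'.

Answer: 2

Derivation:
Gen 0: 10101111101
Gen 1 (rule 182): 11110111011
Gen 2 (rule 22): 00000000000
Gen 3 (rule 30): 00000000000
Gen 4 (rule 182): 00000000000
Gen 5 (rule 22): 00000000000
Gen 6 (rule 30): 00000000000
Gen 7 (rule 182): 00000000000
Gen 8 (rule 22): 00000000000
Gen 9 (rule 30): 00000000000
Gen 10 (rule 182): 00000000000
Gen 11 (rule 22): 00000000000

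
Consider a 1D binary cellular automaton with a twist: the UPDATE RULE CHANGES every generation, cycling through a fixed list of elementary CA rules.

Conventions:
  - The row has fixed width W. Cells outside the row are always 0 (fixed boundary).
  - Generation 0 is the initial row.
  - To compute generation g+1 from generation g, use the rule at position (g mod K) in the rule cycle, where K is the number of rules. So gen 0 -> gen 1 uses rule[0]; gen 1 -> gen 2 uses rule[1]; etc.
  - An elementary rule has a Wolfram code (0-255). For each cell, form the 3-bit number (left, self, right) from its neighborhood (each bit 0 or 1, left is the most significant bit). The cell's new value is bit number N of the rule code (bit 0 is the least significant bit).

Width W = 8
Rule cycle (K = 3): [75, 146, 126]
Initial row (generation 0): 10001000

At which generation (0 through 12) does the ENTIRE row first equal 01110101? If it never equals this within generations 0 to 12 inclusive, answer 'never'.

Gen 0: 10001000
Gen 1 (rule 75): 00110011
Gen 2 (rule 146): 01001100
Gen 3 (rule 126): 11111110
Gen 4 (rule 75): 10000010
Gen 5 (rule 146): 01000101
Gen 6 (rule 126): 11101111
Gen 7 (rule 75): 10101001
Gen 8 (rule 146): 00000110
Gen 9 (rule 126): 00001111
Gen 10 (rule 75): 11111001
Gen 11 (rule 146): 01110110
Gen 12 (rule 126): 11011111

Answer: never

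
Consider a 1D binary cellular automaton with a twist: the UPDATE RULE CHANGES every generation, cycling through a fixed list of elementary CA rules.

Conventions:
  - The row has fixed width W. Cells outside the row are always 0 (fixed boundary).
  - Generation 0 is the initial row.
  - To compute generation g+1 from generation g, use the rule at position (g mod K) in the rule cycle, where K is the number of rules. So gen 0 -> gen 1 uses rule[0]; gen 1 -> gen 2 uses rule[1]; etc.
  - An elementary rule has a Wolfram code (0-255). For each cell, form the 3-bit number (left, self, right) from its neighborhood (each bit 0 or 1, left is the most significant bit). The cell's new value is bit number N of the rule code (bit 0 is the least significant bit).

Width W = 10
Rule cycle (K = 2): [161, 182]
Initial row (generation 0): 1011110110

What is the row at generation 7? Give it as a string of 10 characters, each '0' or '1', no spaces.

Answer: 0100001010

Derivation:
Gen 0: 1011110110
Gen 1 (rule 161): 0101101000
Gen 2 (rule 182): 1110011100
Gen 3 (rule 161): 0100001001
Gen 4 (rule 182): 1110011111
Gen 5 (rule 161): 0100001110
Gen 6 (rule 182): 1110010101
Gen 7 (rule 161): 0100001010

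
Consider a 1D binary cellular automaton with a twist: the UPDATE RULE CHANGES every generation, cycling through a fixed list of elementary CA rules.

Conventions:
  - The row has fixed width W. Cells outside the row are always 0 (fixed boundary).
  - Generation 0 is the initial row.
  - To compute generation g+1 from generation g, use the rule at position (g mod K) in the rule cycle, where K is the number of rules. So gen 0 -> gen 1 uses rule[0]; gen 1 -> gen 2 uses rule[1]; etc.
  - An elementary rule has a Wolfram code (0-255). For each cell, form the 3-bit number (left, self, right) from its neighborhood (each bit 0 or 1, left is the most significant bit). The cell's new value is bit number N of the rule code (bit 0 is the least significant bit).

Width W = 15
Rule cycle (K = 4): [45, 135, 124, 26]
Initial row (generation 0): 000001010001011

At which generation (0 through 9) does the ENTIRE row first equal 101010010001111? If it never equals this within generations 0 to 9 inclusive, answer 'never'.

Gen 0: 000001010001011
Gen 1 (rule 45): 111101110101110
Gen 2 (rule 135): 011000100100100
Gen 3 (rule 124): 011100110110110
Gen 4 (rule 26): 110011100100101
Gen 5 (rule 45): 100010000100111
Gen 6 (rule 135): 101110111101010
Gen 7 (rule 124): 111011100111111
Gen 8 (rule 26): 100010011100000
Gen 9 (rule 45): 101010010001111

Answer: 9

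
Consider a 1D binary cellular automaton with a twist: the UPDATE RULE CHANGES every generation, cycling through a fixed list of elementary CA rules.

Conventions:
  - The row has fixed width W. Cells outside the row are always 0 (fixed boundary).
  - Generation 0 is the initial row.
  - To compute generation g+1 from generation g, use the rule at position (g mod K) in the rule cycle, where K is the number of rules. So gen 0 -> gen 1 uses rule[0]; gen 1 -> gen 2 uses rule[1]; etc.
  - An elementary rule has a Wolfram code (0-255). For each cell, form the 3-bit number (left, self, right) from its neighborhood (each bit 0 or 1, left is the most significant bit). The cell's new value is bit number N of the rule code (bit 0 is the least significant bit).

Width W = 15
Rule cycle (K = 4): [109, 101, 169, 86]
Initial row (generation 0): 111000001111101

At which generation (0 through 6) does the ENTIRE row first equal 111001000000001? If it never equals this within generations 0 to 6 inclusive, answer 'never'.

Gen 0: 111000001111101
Gen 1 (rule 109): 101011101000111
Gen 2 (rule 101): 111100111010001
Gen 3 (rule 169): 111000110100100
Gen 4 (rule 86): 001101010111110
Gen 5 (rule 109): 101111111100010
Gen 6 (rule 101): 110000000101010

Answer: never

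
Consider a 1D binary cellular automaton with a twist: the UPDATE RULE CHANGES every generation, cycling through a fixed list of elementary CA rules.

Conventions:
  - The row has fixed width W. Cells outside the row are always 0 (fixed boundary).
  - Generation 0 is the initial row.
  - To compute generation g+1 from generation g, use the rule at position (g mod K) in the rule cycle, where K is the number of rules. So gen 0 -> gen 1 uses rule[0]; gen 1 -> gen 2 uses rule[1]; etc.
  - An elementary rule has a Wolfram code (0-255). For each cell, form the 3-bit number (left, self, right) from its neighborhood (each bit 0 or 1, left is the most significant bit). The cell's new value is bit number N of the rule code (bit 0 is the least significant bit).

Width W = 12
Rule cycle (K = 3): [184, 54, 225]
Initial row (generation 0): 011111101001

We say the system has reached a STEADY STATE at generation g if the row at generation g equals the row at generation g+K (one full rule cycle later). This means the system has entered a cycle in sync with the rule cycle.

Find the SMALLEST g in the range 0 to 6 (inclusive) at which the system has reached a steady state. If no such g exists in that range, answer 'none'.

Answer: none

Derivation:
Gen 0: 011111101001
Gen 1 (rule 184): 011111010100
Gen 2 (rule 54): 100000111110
Gen 3 (rule 225): 001110011110
Gen 4 (rule 184): 001101011101
Gen 5 (rule 54): 010011100011
Gen 6 (rule 225): 000001101001
Gen 7 (rule 184): 000001010100
Gen 8 (rule 54): 000011111110
Gen 9 (rule 225): 111001111110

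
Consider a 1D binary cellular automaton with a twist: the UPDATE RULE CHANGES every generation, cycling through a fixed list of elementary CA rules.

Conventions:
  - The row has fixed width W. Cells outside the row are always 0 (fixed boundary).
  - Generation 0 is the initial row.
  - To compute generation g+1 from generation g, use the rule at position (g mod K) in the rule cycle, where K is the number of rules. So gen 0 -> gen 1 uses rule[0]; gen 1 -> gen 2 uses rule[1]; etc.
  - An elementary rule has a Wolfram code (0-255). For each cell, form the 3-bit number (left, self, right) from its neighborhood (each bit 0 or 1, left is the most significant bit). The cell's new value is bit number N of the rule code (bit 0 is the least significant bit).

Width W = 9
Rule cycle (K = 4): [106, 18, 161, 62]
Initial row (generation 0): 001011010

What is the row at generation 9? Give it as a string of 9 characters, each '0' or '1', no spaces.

Answer: 010110001

Derivation:
Gen 0: 001011010
Gen 1 (rule 106): 010111100
Gen 2 (rule 18): 100000010
Gen 3 (rule 161): 001111000
Gen 4 (rule 62): 011000100
Gen 5 (rule 106): 111001000
Gen 6 (rule 18): 000110100
Gen 7 (rule 161): 110001001
Gen 8 (rule 62): 101011111
Gen 9 (rule 106): 010110001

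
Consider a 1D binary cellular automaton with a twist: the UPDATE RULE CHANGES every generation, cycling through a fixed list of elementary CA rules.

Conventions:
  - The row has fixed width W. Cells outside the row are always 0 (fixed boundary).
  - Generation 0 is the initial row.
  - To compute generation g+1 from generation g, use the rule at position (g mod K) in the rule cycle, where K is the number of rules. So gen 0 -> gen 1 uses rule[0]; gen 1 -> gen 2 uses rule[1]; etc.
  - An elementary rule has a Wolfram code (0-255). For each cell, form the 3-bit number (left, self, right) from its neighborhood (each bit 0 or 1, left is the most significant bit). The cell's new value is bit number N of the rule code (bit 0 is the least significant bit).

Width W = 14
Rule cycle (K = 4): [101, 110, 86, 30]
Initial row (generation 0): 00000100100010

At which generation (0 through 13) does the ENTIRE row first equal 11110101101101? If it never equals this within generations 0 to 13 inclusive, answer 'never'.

Answer: never

Derivation:
Gen 0: 00000100100010
Gen 1 (rule 101): 11110100101010
Gen 2 (rule 110): 10011101111110
Gen 3 (rule 86): 11100100000011
Gen 4 (rule 30): 10011110000110
Gen 5 (rule 101): 10000010110010
Gen 6 (rule 110): 10000111110110
Gen 7 (rule 86): 11001000010011
Gen 8 (rule 30): 10111100111110
Gen 9 (rule 101): 11000100000010
Gen 10 (rule 110): 11001100000110
Gen 11 (rule 86): 01110110001011
Gen 12 (rule 30): 11000101011010
Gen 13 (rule 101): 01010111101110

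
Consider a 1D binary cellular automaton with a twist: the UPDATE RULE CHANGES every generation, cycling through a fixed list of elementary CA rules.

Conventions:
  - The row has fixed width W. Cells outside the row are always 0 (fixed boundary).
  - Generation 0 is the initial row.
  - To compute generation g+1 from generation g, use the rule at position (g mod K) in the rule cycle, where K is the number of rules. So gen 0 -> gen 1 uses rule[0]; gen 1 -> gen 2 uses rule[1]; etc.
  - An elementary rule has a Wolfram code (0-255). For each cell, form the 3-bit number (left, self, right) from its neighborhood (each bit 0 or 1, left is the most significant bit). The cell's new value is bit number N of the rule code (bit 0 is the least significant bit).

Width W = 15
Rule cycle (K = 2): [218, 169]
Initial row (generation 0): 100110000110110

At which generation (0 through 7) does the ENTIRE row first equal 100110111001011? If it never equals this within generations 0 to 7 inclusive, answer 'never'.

Answer: never

Derivation:
Gen 0: 100110000110110
Gen 1 (rule 218): 011111001110111
Gen 2 (rule 169): 011110001101110
Gen 3 (rule 218): 111111011101111
Gen 4 (rule 169): 111110111011110
Gen 5 (rule 218): 111110111011111
Gen 6 (rule 169): 111101110111110
Gen 7 (rule 218): 111101110111111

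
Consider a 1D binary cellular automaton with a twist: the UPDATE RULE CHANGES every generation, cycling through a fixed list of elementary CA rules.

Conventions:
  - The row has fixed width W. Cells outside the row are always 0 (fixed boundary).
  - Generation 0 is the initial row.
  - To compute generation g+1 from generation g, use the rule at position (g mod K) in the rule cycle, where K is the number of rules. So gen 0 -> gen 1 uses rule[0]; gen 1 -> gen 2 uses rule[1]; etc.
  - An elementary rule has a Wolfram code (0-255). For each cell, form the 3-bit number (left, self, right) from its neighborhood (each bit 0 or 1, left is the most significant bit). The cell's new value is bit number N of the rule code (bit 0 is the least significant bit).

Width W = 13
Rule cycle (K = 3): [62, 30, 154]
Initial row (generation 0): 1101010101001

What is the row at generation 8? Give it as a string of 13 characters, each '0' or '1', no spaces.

Answer: 1010010010000

Derivation:
Gen 0: 1101010101001
Gen 1 (rule 62): 1011111111111
Gen 2 (rule 30): 1010000000000
Gen 3 (rule 154): 0001000000000
Gen 4 (rule 62): 0011100000000
Gen 5 (rule 30): 0110010000000
Gen 6 (rule 154): 1101101000000
Gen 7 (rule 62): 1011011100000
Gen 8 (rule 30): 1010010010000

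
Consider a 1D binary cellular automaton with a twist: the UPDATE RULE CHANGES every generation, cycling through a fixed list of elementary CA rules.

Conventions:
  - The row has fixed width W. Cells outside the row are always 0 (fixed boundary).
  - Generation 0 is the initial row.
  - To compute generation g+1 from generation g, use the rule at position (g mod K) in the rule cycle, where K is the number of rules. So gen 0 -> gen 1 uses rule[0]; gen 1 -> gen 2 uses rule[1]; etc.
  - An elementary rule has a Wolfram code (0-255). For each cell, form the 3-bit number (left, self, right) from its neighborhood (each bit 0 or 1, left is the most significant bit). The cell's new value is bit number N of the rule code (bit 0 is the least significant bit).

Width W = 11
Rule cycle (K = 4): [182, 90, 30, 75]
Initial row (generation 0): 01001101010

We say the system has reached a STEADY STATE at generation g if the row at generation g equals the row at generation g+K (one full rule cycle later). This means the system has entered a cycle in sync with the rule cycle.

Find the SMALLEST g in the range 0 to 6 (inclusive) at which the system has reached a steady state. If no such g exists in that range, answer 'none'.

Gen 0: 01001101010
Gen 1 (rule 182): 11110011111
Gen 2 (rule 90): 10011110001
Gen 3 (rule 30): 11110001011
Gen 4 (rule 75): 10010110011
Gen 5 (rule 182): 11111001100
Gen 6 (rule 90): 10001111110
Gen 7 (rule 30): 11011000001
Gen 8 (rule 75): 11011011110
Gen 9 (rule 182): 00100101101
Gen 10 (rule 90): 01011001100

Answer: none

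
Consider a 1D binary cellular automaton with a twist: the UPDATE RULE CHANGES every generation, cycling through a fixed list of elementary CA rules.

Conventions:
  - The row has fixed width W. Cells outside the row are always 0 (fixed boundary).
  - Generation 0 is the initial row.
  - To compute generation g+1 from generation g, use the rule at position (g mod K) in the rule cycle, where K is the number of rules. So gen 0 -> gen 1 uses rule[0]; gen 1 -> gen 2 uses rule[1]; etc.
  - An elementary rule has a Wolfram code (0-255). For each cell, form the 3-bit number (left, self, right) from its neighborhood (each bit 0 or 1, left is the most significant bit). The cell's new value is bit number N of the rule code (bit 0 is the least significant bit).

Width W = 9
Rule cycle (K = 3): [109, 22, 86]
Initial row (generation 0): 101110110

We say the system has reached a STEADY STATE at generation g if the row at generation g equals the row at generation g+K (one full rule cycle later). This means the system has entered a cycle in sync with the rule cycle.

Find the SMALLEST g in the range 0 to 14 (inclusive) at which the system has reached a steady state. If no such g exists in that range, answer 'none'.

Answer: 5

Derivation:
Gen 0: 101110110
Gen 1 (rule 109): 111011110
Gen 2 (rule 22): 000000001
Gen 3 (rule 86): 000000011
Gen 4 (rule 109): 111111011
Gen 5 (rule 22): 000000000
Gen 6 (rule 86): 000000000
Gen 7 (rule 109): 111111111
Gen 8 (rule 22): 000000000
Gen 9 (rule 86): 000000000
Gen 10 (rule 109): 111111111
Gen 11 (rule 22): 000000000
Gen 12 (rule 86): 000000000
Gen 13 (rule 109): 111111111
Gen 14 (rule 22): 000000000
Gen 15 (rule 86): 000000000
Gen 16 (rule 109): 111111111
Gen 17 (rule 22): 000000000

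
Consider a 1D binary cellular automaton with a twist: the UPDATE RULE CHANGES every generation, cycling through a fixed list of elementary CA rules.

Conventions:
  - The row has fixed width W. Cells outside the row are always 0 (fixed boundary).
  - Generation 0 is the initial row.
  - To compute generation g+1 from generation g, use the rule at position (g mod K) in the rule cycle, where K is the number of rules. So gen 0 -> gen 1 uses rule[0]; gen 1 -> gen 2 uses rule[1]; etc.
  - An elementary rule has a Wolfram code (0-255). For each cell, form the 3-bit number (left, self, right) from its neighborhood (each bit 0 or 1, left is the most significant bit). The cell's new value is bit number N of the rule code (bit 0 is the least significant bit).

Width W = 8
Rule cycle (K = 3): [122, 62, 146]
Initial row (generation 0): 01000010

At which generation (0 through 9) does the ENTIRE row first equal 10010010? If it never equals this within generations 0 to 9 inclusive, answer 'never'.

Answer: 9

Derivation:
Gen 0: 01000010
Gen 1 (rule 122): 10100101
Gen 2 (rule 62): 11111111
Gen 3 (rule 146): 01111110
Gen 4 (rule 122): 11000011
Gen 5 (rule 62): 10100110
Gen 6 (rule 146): 00011001
Gen 7 (rule 122): 00111110
Gen 8 (rule 62): 01100001
Gen 9 (rule 146): 10010010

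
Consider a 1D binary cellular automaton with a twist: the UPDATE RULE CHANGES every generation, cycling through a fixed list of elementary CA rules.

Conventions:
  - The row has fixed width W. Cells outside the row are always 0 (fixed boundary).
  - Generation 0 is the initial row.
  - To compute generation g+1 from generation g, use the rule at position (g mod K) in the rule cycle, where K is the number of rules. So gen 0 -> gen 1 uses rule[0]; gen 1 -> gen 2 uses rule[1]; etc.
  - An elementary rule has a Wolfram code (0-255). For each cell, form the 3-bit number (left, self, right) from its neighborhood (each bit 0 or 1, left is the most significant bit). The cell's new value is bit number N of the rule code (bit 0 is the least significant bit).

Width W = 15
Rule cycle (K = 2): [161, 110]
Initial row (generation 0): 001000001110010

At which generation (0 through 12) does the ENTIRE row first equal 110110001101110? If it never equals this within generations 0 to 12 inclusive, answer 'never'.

Answer: never

Derivation:
Gen 0: 001000001110010
Gen 1 (rule 161): 100011100100000
Gen 2 (rule 110): 100110101100000
Gen 3 (rule 161): 000001010001111
Gen 4 (rule 110): 000011110011001
Gen 5 (rule 161): 111001100000000
Gen 6 (rule 110): 101011100000000
Gen 7 (rule 161): 010101001111111
Gen 8 (rule 110): 111111011000001
Gen 9 (rule 161): 011110100011100
Gen 10 (rule 110): 110011100110100
Gen 11 (rule 161): 000001000001001
Gen 12 (rule 110): 000011000011011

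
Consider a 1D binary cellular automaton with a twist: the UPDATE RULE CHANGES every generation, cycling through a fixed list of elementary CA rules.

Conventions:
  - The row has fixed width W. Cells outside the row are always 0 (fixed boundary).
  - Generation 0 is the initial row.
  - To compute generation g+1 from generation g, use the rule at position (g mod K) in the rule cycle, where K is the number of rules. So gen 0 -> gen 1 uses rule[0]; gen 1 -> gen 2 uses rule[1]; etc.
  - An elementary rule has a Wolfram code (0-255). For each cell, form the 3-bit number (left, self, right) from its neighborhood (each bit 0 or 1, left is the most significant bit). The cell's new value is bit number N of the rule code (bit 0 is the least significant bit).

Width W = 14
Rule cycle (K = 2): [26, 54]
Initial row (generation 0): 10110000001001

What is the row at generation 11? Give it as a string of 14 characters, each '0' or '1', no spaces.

Gen 0: 10110000001001
Gen 1 (rule 26): 00101000010110
Gen 2 (rule 54): 01111100111001
Gen 3 (rule 26): 11000011100110
Gen 4 (rule 54): 00100100011001
Gen 5 (rule 26): 01011010110110
Gen 6 (rule 54): 11100111001001
Gen 7 (rule 26): 10011100110110
Gen 8 (rule 54): 11100011001001
Gen 9 (rule 26): 10010110110110
Gen 10 (rule 54): 11111001001001
Gen 11 (rule 26): 10000110110110

Answer: 10000110110110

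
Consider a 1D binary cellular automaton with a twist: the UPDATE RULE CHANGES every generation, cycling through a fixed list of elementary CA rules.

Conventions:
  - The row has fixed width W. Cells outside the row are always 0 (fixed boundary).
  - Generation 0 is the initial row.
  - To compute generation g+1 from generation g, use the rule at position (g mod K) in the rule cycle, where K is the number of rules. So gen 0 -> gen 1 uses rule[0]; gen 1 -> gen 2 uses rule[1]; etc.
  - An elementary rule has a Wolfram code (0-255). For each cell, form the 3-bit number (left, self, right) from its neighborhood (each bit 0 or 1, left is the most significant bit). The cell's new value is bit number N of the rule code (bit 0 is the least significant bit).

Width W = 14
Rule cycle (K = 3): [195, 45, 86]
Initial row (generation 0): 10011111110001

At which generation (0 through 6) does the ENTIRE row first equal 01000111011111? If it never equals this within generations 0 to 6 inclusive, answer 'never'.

Gen 0: 10011111110001
Gen 1 (rule 195): 00101111110110
Gen 2 (rule 45): 10111000001100
Gen 3 (rule 86): 10001100010110
Gen 4 (rule 195): 00110101100010
Gen 5 (rule 45): 10101111001010
Gen 6 (rule 86): 10100001111011

Answer: never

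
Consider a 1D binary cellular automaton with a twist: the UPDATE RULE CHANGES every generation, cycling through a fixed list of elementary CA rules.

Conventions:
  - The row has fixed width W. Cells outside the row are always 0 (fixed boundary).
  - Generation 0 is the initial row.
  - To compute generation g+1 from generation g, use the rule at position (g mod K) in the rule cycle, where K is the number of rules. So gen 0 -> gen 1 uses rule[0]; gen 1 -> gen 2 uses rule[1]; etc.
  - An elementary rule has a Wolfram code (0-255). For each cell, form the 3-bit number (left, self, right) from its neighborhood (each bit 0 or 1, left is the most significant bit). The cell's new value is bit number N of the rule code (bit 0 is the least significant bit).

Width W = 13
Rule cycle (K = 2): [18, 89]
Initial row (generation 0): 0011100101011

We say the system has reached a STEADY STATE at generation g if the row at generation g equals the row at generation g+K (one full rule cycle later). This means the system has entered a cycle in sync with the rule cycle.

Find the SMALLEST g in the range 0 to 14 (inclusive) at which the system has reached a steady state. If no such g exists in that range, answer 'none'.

Gen 0: 0011100101011
Gen 1 (rule 18): 0100011000000
Gen 2 (rule 89): 0011011111111
Gen 3 (rule 18): 0100000000000
Gen 4 (rule 89): 0011111111111
Gen 5 (rule 18): 0100000000000
Gen 6 (rule 89): 0011111111111
Gen 7 (rule 18): 0100000000000
Gen 8 (rule 89): 0011111111111
Gen 9 (rule 18): 0100000000000
Gen 10 (rule 89): 0011111111111
Gen 11 (rule 18): 0100000000000
Gen 12 (rule 89): 0011111111111
Gen 13 (rule 18): 0100000000000
Gen 14 (rule 89): 0011111111111
Gen 15 (rule 18): 0100000000000
Gen 16 (rule 89): 0011111111111

Answer: 3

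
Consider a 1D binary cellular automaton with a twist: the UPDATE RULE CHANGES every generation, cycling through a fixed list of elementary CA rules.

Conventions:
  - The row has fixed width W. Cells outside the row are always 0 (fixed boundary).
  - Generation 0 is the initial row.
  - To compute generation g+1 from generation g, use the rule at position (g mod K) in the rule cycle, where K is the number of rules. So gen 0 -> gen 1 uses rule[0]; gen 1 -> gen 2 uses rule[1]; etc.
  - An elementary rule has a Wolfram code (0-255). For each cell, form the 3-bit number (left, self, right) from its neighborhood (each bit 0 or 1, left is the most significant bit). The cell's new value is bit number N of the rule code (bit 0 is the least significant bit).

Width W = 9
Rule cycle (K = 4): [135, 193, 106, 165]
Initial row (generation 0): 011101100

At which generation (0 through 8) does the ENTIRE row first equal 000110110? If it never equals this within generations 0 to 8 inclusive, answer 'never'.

Answer: never

Derivation:
Gen 0: 011101100
Gen 1 (rule 135): 101000001
Gen 2 (rule 193): 000011100
Gen 3 (rule 106): 000110100
Gen 4 (rule 165): 110001101
Gen 5 (rule 135): 000110001
Gen 6 (rule 193): 110010100
Gen 7 (rule 106): 110101000
Gen 8 (rule 165): 001111011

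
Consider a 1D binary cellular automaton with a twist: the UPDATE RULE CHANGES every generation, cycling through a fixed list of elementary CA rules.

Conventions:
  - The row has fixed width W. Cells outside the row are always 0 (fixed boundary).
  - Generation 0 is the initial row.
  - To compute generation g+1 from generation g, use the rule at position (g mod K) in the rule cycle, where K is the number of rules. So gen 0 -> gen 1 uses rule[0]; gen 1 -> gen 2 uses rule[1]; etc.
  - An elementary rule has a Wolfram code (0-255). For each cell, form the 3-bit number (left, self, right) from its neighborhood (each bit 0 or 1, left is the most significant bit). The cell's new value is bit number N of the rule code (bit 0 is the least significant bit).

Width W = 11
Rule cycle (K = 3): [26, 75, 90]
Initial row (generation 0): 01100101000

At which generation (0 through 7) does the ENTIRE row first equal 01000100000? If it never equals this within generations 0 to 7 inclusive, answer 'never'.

Answer: never

Derivation:
Gen 0: 01100101000
Gen 1 (rule 26): 11011000100
Gen 2 (rule 75): 11011011001
Gen 3 (rule 90): 11011011110
Gen 4 (rule 26): 10010010001
Gen 5 (rule 75): 00100100110
Gen 6 (rule 90): 01011011111
Gen 7 (rule 26): 10010010000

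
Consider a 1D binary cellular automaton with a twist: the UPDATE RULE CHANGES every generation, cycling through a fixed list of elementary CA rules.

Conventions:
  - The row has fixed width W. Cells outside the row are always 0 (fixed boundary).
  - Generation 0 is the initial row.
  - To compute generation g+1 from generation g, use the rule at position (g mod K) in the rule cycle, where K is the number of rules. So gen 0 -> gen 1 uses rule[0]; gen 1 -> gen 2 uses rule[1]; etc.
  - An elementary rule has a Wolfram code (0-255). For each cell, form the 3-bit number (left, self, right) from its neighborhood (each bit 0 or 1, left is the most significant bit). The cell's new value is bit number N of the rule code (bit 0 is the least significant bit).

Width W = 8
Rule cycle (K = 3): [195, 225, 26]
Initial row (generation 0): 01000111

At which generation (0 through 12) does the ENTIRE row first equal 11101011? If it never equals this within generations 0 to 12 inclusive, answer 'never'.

Answer: 4

Derivation:
Gen 0: 01000111
Gen 1 (rule 195): 10011011
Gen 2 (rule 225): 00001101
Gen 3 (rule 26): 00011000
Gen 4 (rule 195): 11101011
Gen 5 (rule 225): 01110101
Gen 6 (rule 26): 11000000
Gen 7 (rule 195): 01011111
Gen 8 (rule 225): 00101111
Gen 9 (rule 26): 01001000
Gen 10 (rule 195): 10010011
Gen 11 (rule 225): 00000001
Gen 12 (rule 26): 00000010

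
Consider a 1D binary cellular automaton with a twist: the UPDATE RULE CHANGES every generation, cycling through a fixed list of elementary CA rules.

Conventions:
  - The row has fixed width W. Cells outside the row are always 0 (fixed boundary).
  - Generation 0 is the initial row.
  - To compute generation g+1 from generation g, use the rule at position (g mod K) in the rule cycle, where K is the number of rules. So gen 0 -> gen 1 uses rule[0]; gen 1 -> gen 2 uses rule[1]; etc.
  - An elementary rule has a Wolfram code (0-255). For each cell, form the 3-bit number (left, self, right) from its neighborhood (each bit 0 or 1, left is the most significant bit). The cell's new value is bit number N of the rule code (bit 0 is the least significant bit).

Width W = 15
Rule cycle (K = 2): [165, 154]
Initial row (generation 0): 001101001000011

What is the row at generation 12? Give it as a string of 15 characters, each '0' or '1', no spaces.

Answer: 010100000101000

Derivation:
Gen 0: 001101001000011
Gen 1 (rule 165): 100011001011000
Gen 2 (rule 154): 010110110010100
Gen 3 (rule 165): 011001000011101
Gen 4 (rule 154): 110110100111000
Gen 5 (rule 165): 001001100010011
Gen 6 (rule 154): 010111010101110
Gen 7 (rule 165): 011010111110100
Gen 8 (rule 154): 110000111100010
Gen 9 (rule 165): 000110011001010
Gen 10 (rule 154): 001101110110001
Gen 11 (rule 165): 100010101000101
Gen 12 (rule 154): 010100000101000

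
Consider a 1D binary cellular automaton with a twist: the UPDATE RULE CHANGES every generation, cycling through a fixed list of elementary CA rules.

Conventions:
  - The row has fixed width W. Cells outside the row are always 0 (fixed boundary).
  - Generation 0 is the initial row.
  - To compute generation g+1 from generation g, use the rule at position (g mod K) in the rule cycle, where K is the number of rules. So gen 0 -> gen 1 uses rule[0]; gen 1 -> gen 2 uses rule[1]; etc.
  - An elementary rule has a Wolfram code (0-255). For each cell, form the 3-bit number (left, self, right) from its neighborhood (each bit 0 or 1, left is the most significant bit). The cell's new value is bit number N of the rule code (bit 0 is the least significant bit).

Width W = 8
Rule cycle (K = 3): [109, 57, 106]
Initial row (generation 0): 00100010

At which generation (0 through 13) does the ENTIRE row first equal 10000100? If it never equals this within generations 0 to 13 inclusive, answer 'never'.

Answer: never

Derivation:
Gen 0: 00100010
Gen 1 (rule 109): 10101010
Gen 2 (rule 57): 01010101
Gen 3 (rule 106): 10101010
Gen 4 (rule 109): 11111110
Gen 5 (rule 57): 10000001
Gen 6 (rule 106): 00000010
Gen 7 (rule 109): 11111010
Gen 8 (rule 57): 10000101
Gen 9 (rule 106): 00001010
Gen 10 (rule 109): 11101110
Gen 11 (rule 57): 10011001
Gen 12 (rule 106): 00111010
Gen 13 (rule 109): 10101110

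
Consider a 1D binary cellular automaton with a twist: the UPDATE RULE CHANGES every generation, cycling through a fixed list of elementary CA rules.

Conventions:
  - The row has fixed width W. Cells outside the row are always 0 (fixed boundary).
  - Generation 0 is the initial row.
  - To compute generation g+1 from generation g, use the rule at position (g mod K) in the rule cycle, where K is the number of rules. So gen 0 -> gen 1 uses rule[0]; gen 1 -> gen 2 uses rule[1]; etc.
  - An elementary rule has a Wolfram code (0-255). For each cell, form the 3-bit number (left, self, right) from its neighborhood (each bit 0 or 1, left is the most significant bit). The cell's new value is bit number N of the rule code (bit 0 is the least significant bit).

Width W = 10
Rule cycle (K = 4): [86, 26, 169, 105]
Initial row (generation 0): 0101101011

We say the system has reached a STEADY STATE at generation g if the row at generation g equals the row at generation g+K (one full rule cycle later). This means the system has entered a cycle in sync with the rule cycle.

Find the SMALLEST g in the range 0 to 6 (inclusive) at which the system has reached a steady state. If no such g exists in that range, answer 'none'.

Gen 0: 0101101011
Gen 1 (rule 86): 1100101001
Gen 2 (rule 26): 1011000110
Gen 3 (rule 169): 0110010100
Gen 4 (rule 105): 0110001001
Gen 5 (rule 86): 1011011111
Gen 6 (rule 26): 0010010000
Gen 7 (rule 169): 1000000111
Gen 8 (rule 105): 0011110101
Gen 9 (rule 86): 0100010101
Gen 10 (rule 26): 1010100000

Answer: none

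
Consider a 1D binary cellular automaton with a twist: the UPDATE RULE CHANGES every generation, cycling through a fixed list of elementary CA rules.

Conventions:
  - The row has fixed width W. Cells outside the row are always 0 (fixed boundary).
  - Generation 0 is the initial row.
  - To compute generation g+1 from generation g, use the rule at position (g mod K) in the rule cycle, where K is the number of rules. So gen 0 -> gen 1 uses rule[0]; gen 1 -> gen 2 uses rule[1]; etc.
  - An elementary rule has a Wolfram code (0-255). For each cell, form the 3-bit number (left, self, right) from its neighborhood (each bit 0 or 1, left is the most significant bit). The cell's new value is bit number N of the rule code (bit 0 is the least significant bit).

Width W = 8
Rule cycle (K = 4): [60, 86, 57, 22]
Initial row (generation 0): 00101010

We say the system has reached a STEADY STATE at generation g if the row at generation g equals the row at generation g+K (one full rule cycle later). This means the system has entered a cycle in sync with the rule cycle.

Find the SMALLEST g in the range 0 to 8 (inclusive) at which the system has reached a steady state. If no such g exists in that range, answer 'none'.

Answer: none

Derivation:
Gen 0: 00101010
Gen 1 (rule 60): 00111111
Gen 2 (rule 86): 01000001
Gen 3 (rule 57): 00111100
Gen 4 (rule 22): 01000010
Gen 5 (rule 60): 01100011
Gen 6 (rule 86): 10110101
Gen 7 (rule 57): 01101010
Gen 8 (rule 22): 10001011
Gen 9 (rule 60): 11001110
Gen 10 (rule 86): 01110011
Gen 11 (rule 57): 01001010
Gen 12 (rule 22): 11111011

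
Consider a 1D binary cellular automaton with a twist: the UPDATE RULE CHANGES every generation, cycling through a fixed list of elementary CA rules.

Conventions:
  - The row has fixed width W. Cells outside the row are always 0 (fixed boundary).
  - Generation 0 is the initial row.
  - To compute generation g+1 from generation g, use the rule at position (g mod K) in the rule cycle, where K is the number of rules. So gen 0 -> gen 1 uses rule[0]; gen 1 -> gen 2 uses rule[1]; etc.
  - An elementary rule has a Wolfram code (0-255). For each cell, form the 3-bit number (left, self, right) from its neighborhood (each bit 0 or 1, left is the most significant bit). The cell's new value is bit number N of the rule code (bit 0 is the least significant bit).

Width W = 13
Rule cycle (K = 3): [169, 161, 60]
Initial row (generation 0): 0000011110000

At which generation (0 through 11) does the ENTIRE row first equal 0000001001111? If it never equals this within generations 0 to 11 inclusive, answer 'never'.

Answer: never

Derivation:
Gen 0: 0000011110000
Gen 1 (rule 169): 1111011100111
Gen 2 (rule 161): 0110101000010
Gen 3 (rule 60): 0101111100011
Gen 4 (rule 169): 0011111001010
Gen 5 (rule 161): 1001110000100
Gen 6 (rule 60): 1101001000110
Gen 7 (rule 169): 1010000010100
Gen 8 (rule 161): 0100111001001
Gen 9 (rule 60): 0110100101101
Gen 10 (rule 169): 0101000011010
Gen 11 (rule 161): 0010011000100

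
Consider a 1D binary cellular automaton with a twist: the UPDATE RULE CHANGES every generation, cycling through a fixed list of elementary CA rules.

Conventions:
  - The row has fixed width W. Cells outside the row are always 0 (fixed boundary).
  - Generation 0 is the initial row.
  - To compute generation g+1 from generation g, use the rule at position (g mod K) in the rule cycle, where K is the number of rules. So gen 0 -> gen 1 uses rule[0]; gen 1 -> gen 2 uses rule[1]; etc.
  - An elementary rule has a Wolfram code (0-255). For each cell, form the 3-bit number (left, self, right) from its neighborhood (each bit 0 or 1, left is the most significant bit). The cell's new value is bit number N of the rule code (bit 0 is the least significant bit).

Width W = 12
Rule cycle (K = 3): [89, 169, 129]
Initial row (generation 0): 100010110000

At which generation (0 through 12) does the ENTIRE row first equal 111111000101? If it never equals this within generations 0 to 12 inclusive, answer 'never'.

Gen 0: 100010110000
Gen 1 (rule 89): 011000111111
Gen 2 (rule 169): 010010111110
Gen 3 (rule 129): 000000011100
Gen 4 (rule 89): 111111010111
Gen 5 (rule 169): 111110101110
Gen 6 (rule 129): 011100000100
Gen 7 (rule 89): 010111110011
Gen 8 (rule 169): 001111100010
Gen 9 (rule 129): 100111001000
Gen 10 (rule 89): 010101100111
Gen 11 (rule 169): 001011000110
Gen 12 (rule 129): 100000010000

Answer: never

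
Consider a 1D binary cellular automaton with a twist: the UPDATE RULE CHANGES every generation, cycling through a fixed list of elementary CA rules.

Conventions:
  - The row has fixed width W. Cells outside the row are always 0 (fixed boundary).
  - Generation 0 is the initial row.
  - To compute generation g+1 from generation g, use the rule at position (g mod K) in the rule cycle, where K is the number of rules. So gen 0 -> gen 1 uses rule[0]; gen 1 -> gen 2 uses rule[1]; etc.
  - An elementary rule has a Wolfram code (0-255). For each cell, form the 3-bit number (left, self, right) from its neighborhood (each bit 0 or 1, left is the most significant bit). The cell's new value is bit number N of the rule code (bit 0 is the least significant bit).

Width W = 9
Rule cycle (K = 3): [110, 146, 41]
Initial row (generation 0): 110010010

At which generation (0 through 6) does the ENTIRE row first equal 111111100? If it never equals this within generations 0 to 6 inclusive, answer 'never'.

Gen 0: 110010010
Gen 1 (rule 110): 110110110
Gen 2 (rule 146): 000000001
Gen 3 (rule 41): 111111100
Gen 4 (rule 110): 100000100
Gen 5 (rule 146): 010001010
Gen 6 (rule 41): 000100100

Answer: 3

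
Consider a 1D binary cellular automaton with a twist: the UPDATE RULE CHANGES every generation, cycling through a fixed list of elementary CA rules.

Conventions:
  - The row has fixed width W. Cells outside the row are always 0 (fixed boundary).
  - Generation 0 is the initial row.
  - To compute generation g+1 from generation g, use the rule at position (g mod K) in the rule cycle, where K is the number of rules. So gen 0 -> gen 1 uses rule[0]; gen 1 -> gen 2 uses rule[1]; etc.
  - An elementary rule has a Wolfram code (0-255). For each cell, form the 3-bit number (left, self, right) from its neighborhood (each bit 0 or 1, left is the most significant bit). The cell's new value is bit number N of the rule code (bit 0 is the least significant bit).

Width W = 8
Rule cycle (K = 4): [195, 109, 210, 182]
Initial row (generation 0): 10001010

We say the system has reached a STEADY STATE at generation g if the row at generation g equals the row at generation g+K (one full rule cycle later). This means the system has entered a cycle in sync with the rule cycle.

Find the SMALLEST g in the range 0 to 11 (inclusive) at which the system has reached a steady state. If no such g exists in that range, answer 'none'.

Gen 0: 10001010
Gen 1 (rule 195): 00110000
Gen 2 (rule 109): 10110111
Gen 3 (rule 210): 00010011
Gen 4 (rule 182): 00111100
Gen 5 (rule 195): 11011101
Gen 6 (rule 109): 11110111
Gen 7 (rule 210): 01110011
Gen 8 (rule 182): 10101100
Gen 9 (rule 195): 00000101
Gen 10 (rule 109): 11110111
Gen 11 (rule 210): 01110011
Gen 12 (rule 182): 10101100
Gen 13 (rule 195): 00000101
Gen 14 (rule 109): 11110111
Gen 15 (rule 210): 01110011

Answer: 6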